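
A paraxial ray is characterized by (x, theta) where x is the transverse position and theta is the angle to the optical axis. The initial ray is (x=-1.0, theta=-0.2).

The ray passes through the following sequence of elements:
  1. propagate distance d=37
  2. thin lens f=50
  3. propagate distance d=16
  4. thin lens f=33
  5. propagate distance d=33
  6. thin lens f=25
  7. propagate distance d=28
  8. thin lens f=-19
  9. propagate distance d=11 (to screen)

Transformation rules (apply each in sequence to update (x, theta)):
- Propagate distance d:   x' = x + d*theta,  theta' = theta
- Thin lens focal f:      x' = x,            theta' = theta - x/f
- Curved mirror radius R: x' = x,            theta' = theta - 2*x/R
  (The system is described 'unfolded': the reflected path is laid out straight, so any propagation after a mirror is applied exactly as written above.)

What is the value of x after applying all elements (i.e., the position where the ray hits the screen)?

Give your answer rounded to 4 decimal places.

Answer: 13.8082

Derivation:
Initial: x=-1.0000 theta=-0.2000
After 1 (propagate distance d=37): x=-8.4000 theta=-0.2000
After 2 (thin lens f=50): x=-8.4000 theta=-0.0320
After 3 (propagate distance d=16): x=-8.9120 theta=-0.0320
After 4 (thin lens f=33): x=-8.9120 theta=982/4125 (≈0.2381)
After 5 (propagate distance d=33): x=-1.0560 theta=982/4125 (≈0.2381)
After 6 (thin lens f=25): x=-1.0560 theta=28906/103125 (≈0.2803)
After 7 (propagate distance d=28): x=700468/103125 (≈6.7924) theta=28906/103125 (≈0.2803)
After 8 (thin lens f=-19): x=700468/103125 (≈6.7924) theta=1249682/1959375 (≈0.6378)
After 9 (propagate distance d=11 (to screen)): x=27055394/1959375 (≈13.8082) theta=1249682/1959375 (≈0.6378)
Rounded to 4 decimal places: x = 13.8082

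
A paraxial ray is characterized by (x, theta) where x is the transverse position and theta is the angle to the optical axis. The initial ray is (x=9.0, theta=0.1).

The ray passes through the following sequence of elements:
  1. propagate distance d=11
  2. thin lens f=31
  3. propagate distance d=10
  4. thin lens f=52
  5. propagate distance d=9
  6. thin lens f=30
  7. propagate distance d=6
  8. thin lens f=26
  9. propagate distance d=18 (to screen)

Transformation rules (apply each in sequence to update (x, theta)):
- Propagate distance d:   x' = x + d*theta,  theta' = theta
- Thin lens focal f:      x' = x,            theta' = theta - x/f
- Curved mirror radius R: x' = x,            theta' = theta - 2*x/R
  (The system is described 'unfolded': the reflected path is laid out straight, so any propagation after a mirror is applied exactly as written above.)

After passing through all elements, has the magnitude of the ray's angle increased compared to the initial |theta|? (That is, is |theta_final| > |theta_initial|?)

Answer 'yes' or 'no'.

Initial: x=9.0000 theta=0.1000
After 1 (propagate distance d=11): x=10.1000 theta=0.1000
After 2 (thin lens f=31): x=10.1000 theta=-7/31 (≈-0.2258)
After 3 (propagate distance d=10): x=2431/310 (≈7.8419) theta=-7/31 (≈-0.2258)
After 4 (thin lens f=52): x=2431/310 (≈7.8419) theta=-467/1240 (≈-0.3766)
After 5 (propagate distance d=9): x=5521/1240 (≈4.4524) theta=-467/1240 (≈-0.3766)
After 6 (thin lens f=30): x=5521/1240 (≈4.4524) theta=-19531/37200 (≈-0.5250)
After 7 (propagate distance d=6): x=4037/3100 (≈1.3023) theta=-19531/37200 (≈-0.5250)
After 8 (thin lens f=26): x=4037/3100 (≈1.3023) theta=-11125/19344 (≈-0.5751)
After 9 (propagate distance d=18 (to screen)): x=-729413/80600 (≈-9.0498) theta=-11125/19344 (≈-0.5751)
|theta_initial|=0.1000 |theta_final|=11125/19344 (≈0.5751) -> increased

Answer: yes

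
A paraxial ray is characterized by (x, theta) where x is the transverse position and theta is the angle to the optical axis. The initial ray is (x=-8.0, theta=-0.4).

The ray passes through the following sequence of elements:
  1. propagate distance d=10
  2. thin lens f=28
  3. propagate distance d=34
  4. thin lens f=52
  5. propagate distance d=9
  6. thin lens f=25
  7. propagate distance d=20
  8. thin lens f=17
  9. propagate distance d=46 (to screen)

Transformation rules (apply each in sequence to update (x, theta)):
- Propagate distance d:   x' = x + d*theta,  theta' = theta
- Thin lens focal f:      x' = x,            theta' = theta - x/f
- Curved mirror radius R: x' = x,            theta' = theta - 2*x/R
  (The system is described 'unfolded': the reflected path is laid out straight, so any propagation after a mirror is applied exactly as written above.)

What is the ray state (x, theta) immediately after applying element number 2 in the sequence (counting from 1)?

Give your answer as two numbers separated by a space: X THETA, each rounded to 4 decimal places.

Answer: -12.0000 0.0286

Derivation:
Initial: x=-8.0000 theta=-0.4000
After 1 (propagate distance d=10): x=-12.0000 theta=-0.4000
After 2 (thin lens f=28): x=-12.0000 theta=1/35 (≈0.0286)
Rounded to 4 decimal places: x = -12.0000, theta = 0.0286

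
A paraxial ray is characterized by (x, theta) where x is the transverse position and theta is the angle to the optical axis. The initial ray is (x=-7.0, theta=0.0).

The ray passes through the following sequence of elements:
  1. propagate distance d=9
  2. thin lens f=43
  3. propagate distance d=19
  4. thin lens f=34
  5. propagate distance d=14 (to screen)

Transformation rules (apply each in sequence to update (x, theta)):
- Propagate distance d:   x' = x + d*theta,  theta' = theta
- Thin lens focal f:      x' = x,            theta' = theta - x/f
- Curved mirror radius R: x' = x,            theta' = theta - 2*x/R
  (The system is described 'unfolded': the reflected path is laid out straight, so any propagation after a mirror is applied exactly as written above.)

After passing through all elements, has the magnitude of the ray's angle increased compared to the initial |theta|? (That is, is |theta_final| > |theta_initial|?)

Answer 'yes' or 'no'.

Answer: yes

Derivation:
Initial: x=-7.0000 theta=0.0000
After 1 (propagate distance d=9): x=-7.0000 theta=0.0000
After 2 (thin lens f=43): x=-7.0000 theta=7/43 (≈0.1628)
After 3 (propagate distance d=19): x=-168/43 (≈-3.9070) theta=7/43 (≈0.1628)
After 4 (thin lens f=34): x=-168/43 (≈-3.9070) theta=203/731 (≈0.2777)
After 5 (propagate distance d=14 (to screen)): x=-14/731 (≈-0.0192) theta=203/731 (≈0.2777)
|theta_initial|=0.0000 |theta_final|=203/731 (≈0.2777) -> increased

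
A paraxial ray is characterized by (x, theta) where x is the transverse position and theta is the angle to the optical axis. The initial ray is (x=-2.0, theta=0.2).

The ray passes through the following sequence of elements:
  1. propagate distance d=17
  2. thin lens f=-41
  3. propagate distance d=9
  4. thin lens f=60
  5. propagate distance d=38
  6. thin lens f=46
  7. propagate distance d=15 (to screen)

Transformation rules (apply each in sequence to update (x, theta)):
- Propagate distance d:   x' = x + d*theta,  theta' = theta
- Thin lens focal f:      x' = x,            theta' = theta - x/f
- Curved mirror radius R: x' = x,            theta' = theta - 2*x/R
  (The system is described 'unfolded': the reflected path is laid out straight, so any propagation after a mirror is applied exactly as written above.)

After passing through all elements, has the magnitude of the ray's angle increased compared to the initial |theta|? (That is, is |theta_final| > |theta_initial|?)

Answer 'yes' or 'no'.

Initial: x=-2.0000 theta=0.2000
After 1 (propagate distance d=17): x=1.4000 theta=0.2000
After 2 (thin lens f=-41): x=1.4000 theta=48/205 (≈0.2341)
After 3 (propagate distance d=9): x=719/205 (≈3.5073) theta=48/205 (≈0.2341)
After 4 (thin lens f=60): x=719/205 (≈3.5073) theta=2161/12300 (≈0.1757)
After 5 (propagate distance d=38): x=62629/6150 (≈10.1836) theta=2161/12300 (≈0.1757)
After 6 (thin lens f=46): x=62629/6150 (≈10.1836) theta=-281/6150 (≈-0.0457)
After 7 (propagate distance d=15 (to screen)): x=29207/3075 (≈9.4982) theta=-281/6150 (≈-0.0457)
|theta_initial|=0.2000 |theta_final|=281/6150 (≈0.0457) -> not increased

Answer: no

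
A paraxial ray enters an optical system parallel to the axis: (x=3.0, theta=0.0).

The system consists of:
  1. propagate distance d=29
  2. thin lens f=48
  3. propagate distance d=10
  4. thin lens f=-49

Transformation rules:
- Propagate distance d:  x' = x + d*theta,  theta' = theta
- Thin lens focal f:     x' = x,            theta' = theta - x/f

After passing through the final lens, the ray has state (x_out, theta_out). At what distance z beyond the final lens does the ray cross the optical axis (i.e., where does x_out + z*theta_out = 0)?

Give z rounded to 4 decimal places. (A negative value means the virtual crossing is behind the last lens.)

Answer: 169.2727

Derivation:
Initial: x=3.0000 theta=0.0000
After 1 (propagate distance d=29): x=3.0000 theta=0.0000
After 2 (thin lens f=48): x=3.0000 theta=-0.0625
After 3 (propagate distance d=10): x=2.3750 theta=-0.0625
After 4 (thin lens f=-49): x=2.3750 theta=-11/784 (≈-0.0140)
z_focus = -x_out/theta_out = -(2.3750)/(-11/784) = 1862/11 ≈ 169.2727
Rounded to 4 decimal places: z = 169.2727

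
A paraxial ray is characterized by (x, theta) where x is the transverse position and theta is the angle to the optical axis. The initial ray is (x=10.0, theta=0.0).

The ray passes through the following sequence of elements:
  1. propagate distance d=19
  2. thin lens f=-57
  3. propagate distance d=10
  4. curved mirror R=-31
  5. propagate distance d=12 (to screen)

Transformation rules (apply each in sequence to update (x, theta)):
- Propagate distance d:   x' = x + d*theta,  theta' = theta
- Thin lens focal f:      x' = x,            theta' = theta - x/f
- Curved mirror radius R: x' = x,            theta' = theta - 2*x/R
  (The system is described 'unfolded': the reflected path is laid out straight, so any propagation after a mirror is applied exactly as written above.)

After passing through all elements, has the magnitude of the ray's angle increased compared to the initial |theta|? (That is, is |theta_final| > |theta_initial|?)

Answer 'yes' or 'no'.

Initial: x=10.0000 theta=0.0000
After 1 (propagate distance d=19): x=10.0000 theta=0.0000
After 2 (thin lens f=-57): x=10.0000 theta=10/57 (≈0.1754)
After 3 (propagate distance d=10): x=670/57 (≈11.7544) theta=10/57 (≈0.1754)
After 4 (curved mirror R=-31): x=670/57 (≈11.7544) theta=550/589 (≈0.9338)
After 5 (propagate distance d=12 (to screen)): x=40570/1767 (≈22.9598) theta=550/589 (≈0.9338)
|theta_initial|=0.0000 |theta_final|=550/589 (≈0.9338) -> increased

Answer: yes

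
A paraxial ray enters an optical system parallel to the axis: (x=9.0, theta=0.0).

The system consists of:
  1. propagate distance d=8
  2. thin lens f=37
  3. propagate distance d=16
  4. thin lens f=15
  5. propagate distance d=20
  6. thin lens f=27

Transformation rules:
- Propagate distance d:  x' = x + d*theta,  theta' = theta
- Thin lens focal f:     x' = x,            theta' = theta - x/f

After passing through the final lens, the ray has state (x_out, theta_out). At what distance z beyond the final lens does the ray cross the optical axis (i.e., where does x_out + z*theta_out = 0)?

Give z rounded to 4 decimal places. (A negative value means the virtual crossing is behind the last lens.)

Initial: x=9.0000 theta=0.0000
After 1 (propagate distance d=8): x=9.0000 theta=0.0000
After 2 (thin lens f=37): x=9.0000 theta=-9/37 (≈-0.2432)
After 3 (propagate distance d=16): x=189/37 (≈5.1081) theta=-9/37 (≈-0.2432)
After 4 (thin lens f=15): x=189/37 (≈5.1081) theta=-108/185 (≈-0.5838)
After 5 (propagate distance d=20): x=-243/37 (≈-6.5676) theta=-108/185 (≈-0.5838)
After 6 (thin lens f=27): x=-243/37 (≈-6.5676) theta=-63/185 (≈-0.3405)
z_focus = -x_out/theta_out = -(-243/37)/(-63/185) = -135/7 ≈ -19.2857
Rounded to 4 decimal places: z = -19.2857

Answer: -19.2857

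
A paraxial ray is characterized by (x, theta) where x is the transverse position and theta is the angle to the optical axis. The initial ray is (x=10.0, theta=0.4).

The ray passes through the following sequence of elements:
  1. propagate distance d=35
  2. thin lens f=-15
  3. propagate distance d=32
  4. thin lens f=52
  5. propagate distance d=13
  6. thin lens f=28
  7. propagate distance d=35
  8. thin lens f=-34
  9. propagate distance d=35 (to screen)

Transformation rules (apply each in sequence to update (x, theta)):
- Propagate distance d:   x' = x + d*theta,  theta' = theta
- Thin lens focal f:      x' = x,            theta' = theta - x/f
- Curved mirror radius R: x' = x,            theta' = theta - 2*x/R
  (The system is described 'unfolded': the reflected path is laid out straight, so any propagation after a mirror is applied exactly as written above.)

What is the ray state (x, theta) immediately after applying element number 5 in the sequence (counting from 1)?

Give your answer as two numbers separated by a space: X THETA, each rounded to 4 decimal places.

Initial: x=10.0000 theta=0.4000
After 1 (propagate distance d=35): x=24.0000 theta=0.4000
After 2 (thin lens f=-15): x=24.0000 theta=2.0000
After 3 (propagate distance d=32): x=88.0000 theta=2.0000
After 4 (thin lens f=52): x=88.0000 theta=4/13 (≈0.3077)
After 5 (propagate distance d=13): x=92.0000 theta=4/13 (≈0.3077)
Rounded to 4 decimal places: x = 92.0000, theta = 0.3077

Answer: 92.0000 0.3077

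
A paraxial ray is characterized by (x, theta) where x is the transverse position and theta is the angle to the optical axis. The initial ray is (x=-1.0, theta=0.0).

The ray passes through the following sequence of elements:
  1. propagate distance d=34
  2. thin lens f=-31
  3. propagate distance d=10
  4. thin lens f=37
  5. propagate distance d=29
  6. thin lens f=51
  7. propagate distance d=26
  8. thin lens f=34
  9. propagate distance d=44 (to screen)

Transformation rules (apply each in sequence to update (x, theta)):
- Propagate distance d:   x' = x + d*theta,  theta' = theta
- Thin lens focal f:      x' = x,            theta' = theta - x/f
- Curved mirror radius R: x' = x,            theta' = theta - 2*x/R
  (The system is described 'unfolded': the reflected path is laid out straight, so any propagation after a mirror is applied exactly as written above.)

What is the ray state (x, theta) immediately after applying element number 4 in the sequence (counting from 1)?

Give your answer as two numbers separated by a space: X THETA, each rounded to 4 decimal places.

Answer: -1.3226 0.0035

Derivation:
Initial: x=-1.0000 theta=0.0000
After 1 (propagate distance d=34): x=-1.0000 theta=0.0000
After 2 (thin lens f=-31): x=-1.0000 theta=-1/31 (≈-0.0323)
After 3 (propagate distance d=10): x=-41/31 (≈-1.3226) theta=-1/31 (≈-0.0323)
After 4 (thin lens f=37): x=-41/31 (≈-1.3226) theta=4/1147 (≈0.0035)
Rounded to 4 decimal places: x = -1.3226, theta = 0.0035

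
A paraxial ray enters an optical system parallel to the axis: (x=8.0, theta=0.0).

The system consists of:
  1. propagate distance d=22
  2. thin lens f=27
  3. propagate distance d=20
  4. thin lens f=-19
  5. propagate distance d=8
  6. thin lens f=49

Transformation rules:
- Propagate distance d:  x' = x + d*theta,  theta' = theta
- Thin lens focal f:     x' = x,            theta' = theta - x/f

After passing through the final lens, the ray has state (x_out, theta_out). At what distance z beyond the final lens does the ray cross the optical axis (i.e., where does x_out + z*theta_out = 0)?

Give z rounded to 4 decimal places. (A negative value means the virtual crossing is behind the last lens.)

Answer: 2.9008

Derivation:
Initial: x=8.0000 theta=0.0000
After 1 (propagate distance d=22): x=8.0000 theta=0.0000
After 2 (thin lens f=27): x=8.0000 theta=-8/27 (≈-0.2963)
After 3 (propagate distance d=20): x=56/27 (≈2.0741) theta=-8/27 (≈-0.2963)
After 4 (thin lens f=-19): x=56/27 (≈2.0741) theta=-32/171 (≈-0.1871)
After 5 (propagate distance d=8): x=296/513 (≈0.5770) theta=-32/171 (≈-0.1871)
After 6 (thin lens f=49): x=296/513 (≈0.5770) theta=-5000/25137 (≈-0.1989)
z_focus = -x_out/theta_out = -(296/513)/(-5000/25137) = 2.9008
Rounded to 4 decimal places: z = 2.9008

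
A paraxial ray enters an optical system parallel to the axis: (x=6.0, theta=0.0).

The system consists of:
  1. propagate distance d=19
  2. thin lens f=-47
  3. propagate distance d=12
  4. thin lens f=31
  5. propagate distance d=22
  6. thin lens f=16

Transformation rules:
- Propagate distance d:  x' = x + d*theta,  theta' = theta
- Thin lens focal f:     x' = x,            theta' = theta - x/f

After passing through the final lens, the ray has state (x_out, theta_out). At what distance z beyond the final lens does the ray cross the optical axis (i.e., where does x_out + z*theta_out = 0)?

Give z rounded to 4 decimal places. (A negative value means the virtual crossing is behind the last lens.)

Initial: x=6.0000 theta=0.0000
After 1 (propagate distance d=19): x=6.0000 theta=0.0000
After 2 (thin lens f=-47): x=6.0000 theta=6/47 (≈0.1277)
After 3 (propagate distance d=12): x=354/47 (≈7.5319) theta=6/47 (≈0.1277)
After 4 (thin lens f=31): x=354/47 (≈7.5319) theta=-168/1457 (≈-0.1153)
After 5 (propagate distance d=22): x=7278/1457 (≈4.9952) theta=-168/1457 (≈-0.1153)
After 6 (thin lens f=16): x=7278/1457 (≈4.9952) theta=-4983/11656 (≈-0.4275)
z_focus = -x_out/theta_out = -(7278/1457)/(-4983/11656) = 19408/1661 ≈ 11.6845
Rounded to 4 decimal places: z = 11.6845

Answer: 11.6845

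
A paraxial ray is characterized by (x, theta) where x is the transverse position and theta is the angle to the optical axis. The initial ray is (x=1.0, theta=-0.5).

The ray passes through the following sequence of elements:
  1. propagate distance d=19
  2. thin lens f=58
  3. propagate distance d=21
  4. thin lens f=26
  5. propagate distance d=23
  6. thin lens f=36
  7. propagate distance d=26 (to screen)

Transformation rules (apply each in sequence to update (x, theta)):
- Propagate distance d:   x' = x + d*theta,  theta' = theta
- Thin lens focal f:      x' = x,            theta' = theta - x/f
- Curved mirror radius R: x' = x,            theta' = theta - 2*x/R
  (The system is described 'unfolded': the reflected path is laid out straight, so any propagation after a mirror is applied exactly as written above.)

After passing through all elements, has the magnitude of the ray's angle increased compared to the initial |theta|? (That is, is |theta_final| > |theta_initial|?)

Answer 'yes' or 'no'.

Initial: x=1.0000 theta=-0.5000
After 1 (propagate distance d=19): x=-8.5000 theta=-0.5000
After 2 (thin lens f=58): x=-8.5000 theta=-41/116 (≈-0.3534)
After 3 (propagate distance d=21): x=-1847/116 (≈-15.9224) theta=-41/116 (≈-0.3534)
After 4 (thin lens f=26): x=-1847/116 (≈-15.9224) theta=781/3016 (≈0.2590)
After 5 (propagate distance d=23): x=-30059/3016 (≈-9.9665) theta=781/3016 (≈0.2590)
After 6 (thin lens f=36): x=-30059/3016 (≈-9.9665) theta=4475/8352 (≈0.5358)
After 7 (propagate distance d=26 (to screen)): x=215213/54288 (≈3.9643) theta=4475/8352 (≈0.5358)
|theta_initial|=0.5000 |theta_final|=4475/8352 (≈0.5358) -> increased

Answer: yes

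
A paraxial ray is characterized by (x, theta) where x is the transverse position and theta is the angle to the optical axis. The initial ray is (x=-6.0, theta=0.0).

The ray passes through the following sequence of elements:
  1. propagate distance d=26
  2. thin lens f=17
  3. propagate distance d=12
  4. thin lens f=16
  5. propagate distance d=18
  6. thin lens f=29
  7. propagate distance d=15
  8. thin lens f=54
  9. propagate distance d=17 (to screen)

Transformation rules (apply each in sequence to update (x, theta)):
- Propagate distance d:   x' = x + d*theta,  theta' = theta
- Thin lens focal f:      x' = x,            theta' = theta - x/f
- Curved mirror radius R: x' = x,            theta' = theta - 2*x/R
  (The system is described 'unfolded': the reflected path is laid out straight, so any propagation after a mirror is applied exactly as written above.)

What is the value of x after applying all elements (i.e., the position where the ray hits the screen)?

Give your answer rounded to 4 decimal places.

Initial: x=-6.0000 theta=0.0000
After 1 (propagate distance d=26): x=-6.0000 theta=0.0000
After 2 (thin lens f=17): x=-6.0000 theta=6/17 (≈0.3529)
After 3 (propagate distance d=12): x=-30/17 (≈-1.7647) theta=6/17 (≈0.3529)
After 4 (thin lens f=16): x=-30/17 (≈-1.7647) theta=63/136 (≈0.4632)
After 5 (propagate distance d=18): x=447/68 (≈6.5735) theta=63/136 (≈0.4632)
After 6 (thin lens f=29): x=447/68 (≈6.5735) theta=933/3944 (≈0.2366)
After 7 (propagate distance d=15): x=39921/3944 (≈10.1220) theta=933/3944 (≈0.2366)
After 8 (thin lens f=54): x=39921/3944 (≈10.1220) theta=3487/70992 (≈0.0491)
After 9 (propagate distance d=17 (to screen)): x=777857/70992 (≈10.9570) theta=3487/70992 (≈0.0491)
Rounded to 4 decimal places: x = 10.9570

Answer: 10.9570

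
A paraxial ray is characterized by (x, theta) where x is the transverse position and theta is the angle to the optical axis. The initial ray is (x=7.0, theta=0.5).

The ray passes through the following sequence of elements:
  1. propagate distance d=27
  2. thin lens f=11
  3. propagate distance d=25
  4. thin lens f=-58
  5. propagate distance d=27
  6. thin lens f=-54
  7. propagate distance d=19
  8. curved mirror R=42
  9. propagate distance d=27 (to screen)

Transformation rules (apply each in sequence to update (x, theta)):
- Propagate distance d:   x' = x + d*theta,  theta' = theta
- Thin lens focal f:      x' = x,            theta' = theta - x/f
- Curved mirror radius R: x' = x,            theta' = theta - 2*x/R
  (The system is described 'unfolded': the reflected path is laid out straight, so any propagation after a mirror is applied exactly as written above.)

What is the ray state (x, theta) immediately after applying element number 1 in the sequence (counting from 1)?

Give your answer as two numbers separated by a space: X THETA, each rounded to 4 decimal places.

Answer: 20.5000 0.5000

Derivation:
Initial: x=7.0000 theta=0.5000
After 1 (propagate distance d=27): x=20.5000 theta=0.5000
Rounded to 4 decimal places: x = 20.5000, theta = 0.5000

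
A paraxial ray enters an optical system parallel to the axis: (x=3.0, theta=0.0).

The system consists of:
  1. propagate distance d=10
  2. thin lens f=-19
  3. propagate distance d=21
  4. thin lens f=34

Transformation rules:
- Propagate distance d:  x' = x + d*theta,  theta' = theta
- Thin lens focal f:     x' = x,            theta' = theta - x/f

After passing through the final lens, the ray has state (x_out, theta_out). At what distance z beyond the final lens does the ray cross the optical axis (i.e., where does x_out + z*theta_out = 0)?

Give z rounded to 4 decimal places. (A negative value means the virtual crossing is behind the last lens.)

Answer: 226.6667

Derivation:
Initial: x=3.0000 theta=0.0000
After 1 (propagate distance d=10): x=3.0000 theta=0.0000
After 2 (thin lens f=-19): x=3.0000 theta=3/19 (≈0.1579)
After 3 (propagate distance d=21): x=120/19 (≈6.3158) theta=3/19 (≈0.1579)
After 4 (thin lens f=34): x=120/19 (≈6.3158) theta=-9/323 (≈-0.0279)
z_focus = -x_out/theta_out = -(120/19)/(-9/323) = 680/3 ≈ 226.6667
Rounded to 4 decimal places: z = 226.6667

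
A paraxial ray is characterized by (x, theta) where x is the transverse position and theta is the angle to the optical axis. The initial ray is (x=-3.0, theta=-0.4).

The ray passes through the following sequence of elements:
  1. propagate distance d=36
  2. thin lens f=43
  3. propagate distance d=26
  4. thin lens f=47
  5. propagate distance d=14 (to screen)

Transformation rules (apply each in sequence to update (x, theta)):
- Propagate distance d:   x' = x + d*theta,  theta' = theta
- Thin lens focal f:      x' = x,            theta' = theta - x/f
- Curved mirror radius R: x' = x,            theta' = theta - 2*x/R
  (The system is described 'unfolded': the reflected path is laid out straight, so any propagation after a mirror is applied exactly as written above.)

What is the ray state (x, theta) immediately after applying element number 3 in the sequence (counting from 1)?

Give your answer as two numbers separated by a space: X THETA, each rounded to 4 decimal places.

Answer: -17.2791 0.0047

Derivation:
Initial: x=-3.0000 theta=-0.4000
After 1 (propagate distance d=36): x=-17.4000 theta=-0.4000
After 2 (thin lens f=43): x=-17.4000 theta=1/215 (≈0.0047)
After 3 (propagate distance d=26): x=-743/43 (≈-17.2791) theta=1/215 (≈0.0047)
Rounded to 4 decimal places: x = -17.2791, theta = 0.0047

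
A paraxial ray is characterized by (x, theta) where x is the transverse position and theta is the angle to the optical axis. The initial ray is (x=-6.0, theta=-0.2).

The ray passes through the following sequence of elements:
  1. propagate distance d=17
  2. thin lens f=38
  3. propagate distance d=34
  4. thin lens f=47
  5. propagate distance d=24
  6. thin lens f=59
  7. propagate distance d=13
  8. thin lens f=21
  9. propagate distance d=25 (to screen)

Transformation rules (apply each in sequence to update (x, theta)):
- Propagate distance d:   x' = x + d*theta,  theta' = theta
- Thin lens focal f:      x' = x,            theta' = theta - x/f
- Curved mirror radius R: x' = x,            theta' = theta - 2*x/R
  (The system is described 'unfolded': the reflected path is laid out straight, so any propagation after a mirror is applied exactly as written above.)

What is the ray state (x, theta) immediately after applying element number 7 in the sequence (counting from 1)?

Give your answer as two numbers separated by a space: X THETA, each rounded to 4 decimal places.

Answer: 0.6847 0.2584

Derivation:
Initial: x=-6.0000 theta=-0.2000
After 1 (propagate distance d=17): x=-9.4000 theta=-0.2000
After 2 (thin lens f=38): x=-9.4000 theta=9/190 (≈0.0474)
After 3 (propagate distance d=34): x=-148/19 (≈-7.7895) theta=9/190 (≈0.0474)
After 4 (thin lens f=47): x=-148/19 (≈-7.7895) theta=1903/8930 (≈0.2131)
After 5 (propagate distance d=24): x=-11944/4465 (≈-2.6750) theta=1903/8930 (≈0.2131)
After 6 (thin lens f=59): x=-11944/4465 (≈-2.6750) theta=27233/105374 (≈0.2584)
After 7 (propagate distance d=13): x=18987/27730 (≈0.6847) theta=27233/105374 (≈0.2584)
Rounded to 4 decimal places: x = 0.6847, theta = 0.2584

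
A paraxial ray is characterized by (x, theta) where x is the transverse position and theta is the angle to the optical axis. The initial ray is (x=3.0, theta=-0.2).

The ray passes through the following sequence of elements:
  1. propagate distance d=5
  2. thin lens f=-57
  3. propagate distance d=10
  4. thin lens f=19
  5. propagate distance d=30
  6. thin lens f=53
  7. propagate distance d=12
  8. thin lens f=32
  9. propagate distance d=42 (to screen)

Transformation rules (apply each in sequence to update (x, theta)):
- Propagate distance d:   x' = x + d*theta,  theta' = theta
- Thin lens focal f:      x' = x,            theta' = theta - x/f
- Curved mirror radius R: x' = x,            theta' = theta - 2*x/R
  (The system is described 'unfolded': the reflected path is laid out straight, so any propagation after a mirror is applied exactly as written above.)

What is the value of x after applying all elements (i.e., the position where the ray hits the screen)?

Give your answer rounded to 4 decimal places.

Initial: x=3.0000 theta=-0.2000
After 1 (propagate distance d=5): x=2.0000 theta=-0.2000
After 2 (thin lens f=-57): x=2.0000 theta=-47/285 (≈-0.1649)
After 3 (propagate distance d=10): x=20/57 (≈0.3509) theta=-47/285 (≈-0.1649)
After 4 (thin lens f=19): x=20/57 (≈0.3509) theta=-331/1805 (≈-0.1834)
After 5 (propagate distance d=30): x=-5578/1083 (≈-5.1505) theta=-331/1805 (≈-0.1834)
After 6 (thin lens f=53): x=-5578/1083 (≈-5.1505) theta=-24739/286995 (≈-0.0862)
After 7 (propagate distance d=12): x=-1775038/286995 (≈-6.1849) theta=-24739/286995 (≈-0.0862)
After 8 (thin lens f=32): x=-1775038/286995 (≈-6.1849) theta=98339/918384 (≈0.1071)
After 9 (propagate distance d=42 (to screen)): x=-3874709/2295960 (≈-1.6876) theta=98339/918384 (≈0.1071)
Rounded to 4 decimal places: x = -1.6876

Answer: -1.6876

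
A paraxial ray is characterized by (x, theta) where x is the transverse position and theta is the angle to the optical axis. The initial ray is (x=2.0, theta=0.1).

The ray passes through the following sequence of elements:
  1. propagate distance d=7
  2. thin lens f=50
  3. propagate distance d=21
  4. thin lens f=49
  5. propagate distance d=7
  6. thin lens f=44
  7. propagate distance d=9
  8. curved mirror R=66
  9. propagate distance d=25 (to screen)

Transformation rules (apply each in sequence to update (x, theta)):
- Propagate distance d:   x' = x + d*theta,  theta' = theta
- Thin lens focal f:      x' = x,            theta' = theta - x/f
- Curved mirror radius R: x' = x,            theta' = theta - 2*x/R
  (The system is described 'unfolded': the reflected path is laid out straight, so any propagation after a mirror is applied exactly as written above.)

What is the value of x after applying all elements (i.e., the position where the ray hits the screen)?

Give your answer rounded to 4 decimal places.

Initial: x=2.0000 theta=0.1000
After 1 (propagate distance d=7): x=2.7000 theta=0.1000
After 2 (thin lens f=50): x=2.7000 theta=0.0460
After 3 (propagate distance d=21): x=3.6660 theta=0.0460
After 4 (thin lens f=49): x=3.6660 theta=-353/12250 (≈-0.0288)
After 5 (propagate distance d=7): x=97/28 (≈3.4643) theta=-353/12250 (≈-0.0288)
After 6 (thin lens f=44): x=97/28 (≈3.4643) theta=-115939/1078000 (≈-0.1076)
After 7 (propagate distance d=9): x=2691049/1078000 (≈2.4963) theta=-115939/1078000 (≈-0.1076)
After 8 (curved mirror R=66): x=2691049/1078000 (≈2.4963) theta=-1629259/8893500 (≈-0.1832)
After 9 (propagate distance d=25 (to screen)): x=-74121283/35574000 (≈-2.0836) theta=-1629259/8893500 (≈-0.1832)
Rounded to 4 decimal places: x = -2.0836

Answer: -2.0836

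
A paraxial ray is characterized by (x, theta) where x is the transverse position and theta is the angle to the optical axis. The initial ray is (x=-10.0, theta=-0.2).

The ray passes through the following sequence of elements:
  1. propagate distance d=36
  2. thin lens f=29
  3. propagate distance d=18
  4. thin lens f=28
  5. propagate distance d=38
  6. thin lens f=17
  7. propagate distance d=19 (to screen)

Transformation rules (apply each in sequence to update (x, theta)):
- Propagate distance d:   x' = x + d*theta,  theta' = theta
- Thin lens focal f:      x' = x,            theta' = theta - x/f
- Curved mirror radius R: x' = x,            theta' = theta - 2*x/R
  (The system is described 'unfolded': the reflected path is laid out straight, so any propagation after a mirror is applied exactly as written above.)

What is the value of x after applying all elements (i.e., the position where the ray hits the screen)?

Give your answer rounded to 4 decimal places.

Initial: x=-10.0000 theta=-0.2000
After 1 (propagate distance d=36): x=-17.2000 theta=-0.2000
After 2 (thin lens f=29): x=-17.2000 theta=57/145 (≈0.3931)
After 3 (propagate distance d=18): x=-1468/145 (≈-10.1241) theta=57/145 (≈0.3931)
After 4 (thin lens f=28): x=-1468/145 (≈-10.1241) theta=766/1015 (≈0.7547)
After 5 (propagate distance d=38): x=18832/1015 (≈18.5537) theta=766/1015 (≈0.7547)
After 6 (thin lens f=17): x=18832/1015 (≈18.5537) theta=-166/493 (≈-0.3367)
After 7 (propagate distance d=19 (to screen)): x=209754/17255 (≈12.1561) theta=-166/493 (≈-0.3367)
Rounded to 4 decimal places: x = 12.1561

Answer: 12.1561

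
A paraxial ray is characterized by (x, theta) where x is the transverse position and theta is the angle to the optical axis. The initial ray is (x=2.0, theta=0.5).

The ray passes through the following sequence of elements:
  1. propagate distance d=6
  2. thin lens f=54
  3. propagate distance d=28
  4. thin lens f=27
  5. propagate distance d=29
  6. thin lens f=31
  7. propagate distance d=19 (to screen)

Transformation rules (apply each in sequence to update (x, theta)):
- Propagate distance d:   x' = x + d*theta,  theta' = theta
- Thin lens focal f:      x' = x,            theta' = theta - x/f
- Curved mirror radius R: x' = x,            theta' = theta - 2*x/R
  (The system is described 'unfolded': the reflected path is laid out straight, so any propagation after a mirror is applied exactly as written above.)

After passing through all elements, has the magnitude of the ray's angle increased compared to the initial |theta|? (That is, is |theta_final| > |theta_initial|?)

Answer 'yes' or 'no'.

Answer: yes

Derivation:
Initial: x=2.0000 theta=0.5000
After 1 (propagate distance d=6): x=5.0000 theta=0.5000
After 2 (thin lens f=54): x=5.0000 theta=11/27 (≈0.4074)
After 3 (propagate distance d=28): x=443/27 (≈16.4074) theta=11/27 (≈0.4074)
After 4 (thin lens f=27): x=443/27 (≈16.4074) theta=-146/729 (≈-0.2003)
After 5 (propagate distance d=29): x=7727/729 (≈10.5995) theta=-146/729 (≈-0.2003)
After 6 (thin lens f=31): x=7727/729 (≈10.5995) theta=-12253/22599 (≈-0.5422)
After 7 (propagate distance d=19 (to screen)): x=6730/22599 (≈0.2978) theta=-12253/22599 (≈-0.5422)
|theta_initial|=0.5000 |theta_final|=12253/22599 (≈0.5422) -> increased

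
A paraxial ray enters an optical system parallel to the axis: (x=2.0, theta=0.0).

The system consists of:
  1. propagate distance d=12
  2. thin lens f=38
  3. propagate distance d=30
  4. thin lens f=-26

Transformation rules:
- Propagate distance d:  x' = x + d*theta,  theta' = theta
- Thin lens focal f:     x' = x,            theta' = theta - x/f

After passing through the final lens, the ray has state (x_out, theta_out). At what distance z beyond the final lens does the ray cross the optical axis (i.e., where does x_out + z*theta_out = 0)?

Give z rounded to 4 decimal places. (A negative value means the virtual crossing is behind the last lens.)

Initial: x=2.0000 theta=0.0000
After 1 (propagate distance d=12): x=2.0000 theta=0.0000
After 2 (thin lens f=38): x=2.0000 theta=-1/19 (≈-0.0526)
After 3 (propagate distance d=30): x=8/19 (≈0.4211) theta=-1/19 (≈-0.0526)
After 4 (thin lens f=-26): x=8/19 (≈0.4211) theta=-9/247 (≈-0.0364)
z_focus = -x_out/theta_out = -(8/19)/(-9/247) = 104/9 ≈ 11.5556
Rounded to 4 decimal places: z = 11.5556

Answer: 11.5556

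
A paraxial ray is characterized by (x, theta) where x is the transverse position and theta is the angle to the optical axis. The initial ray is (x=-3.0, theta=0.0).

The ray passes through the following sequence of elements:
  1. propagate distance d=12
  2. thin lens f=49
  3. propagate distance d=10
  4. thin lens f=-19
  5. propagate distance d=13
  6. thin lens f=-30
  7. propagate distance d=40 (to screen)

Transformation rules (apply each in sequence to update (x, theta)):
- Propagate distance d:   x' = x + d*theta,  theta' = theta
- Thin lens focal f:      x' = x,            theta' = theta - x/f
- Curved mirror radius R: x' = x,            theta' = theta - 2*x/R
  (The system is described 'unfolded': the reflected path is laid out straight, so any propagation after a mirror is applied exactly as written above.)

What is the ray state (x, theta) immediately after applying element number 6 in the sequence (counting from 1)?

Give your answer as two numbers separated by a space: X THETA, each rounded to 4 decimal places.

Answer: -3.2256 -0.1720

Derivation:
Initial: x=-3.0000 theta=0.0000
After 1 (propagate distance d=12): x=-3.0000 theta=0.0000
After 2 (thin lens f=49): x=-3.0000 theta=3/49 (≈0.0612)
After 3 (propagate distance d=10): x=-117/49 (≈-2.3878) theta=3/49 (≈0.0612)
After 4 (thin lens f=-19): x=-117/49 (≈-2.3878) theta=-60/931 (≈-0.0644)
After 5 (propagate distance d=13): x=-429/133 (≈-3.2256) theta=-60/931 (≈-0.0644)
After 6 (thin lens f=-30): x=-429/133 (≈-3.2256) theta=-1601/9310 (≈-0.1720)
Rounded to 4 decimal places: x = -3.2256, theta = -0.1720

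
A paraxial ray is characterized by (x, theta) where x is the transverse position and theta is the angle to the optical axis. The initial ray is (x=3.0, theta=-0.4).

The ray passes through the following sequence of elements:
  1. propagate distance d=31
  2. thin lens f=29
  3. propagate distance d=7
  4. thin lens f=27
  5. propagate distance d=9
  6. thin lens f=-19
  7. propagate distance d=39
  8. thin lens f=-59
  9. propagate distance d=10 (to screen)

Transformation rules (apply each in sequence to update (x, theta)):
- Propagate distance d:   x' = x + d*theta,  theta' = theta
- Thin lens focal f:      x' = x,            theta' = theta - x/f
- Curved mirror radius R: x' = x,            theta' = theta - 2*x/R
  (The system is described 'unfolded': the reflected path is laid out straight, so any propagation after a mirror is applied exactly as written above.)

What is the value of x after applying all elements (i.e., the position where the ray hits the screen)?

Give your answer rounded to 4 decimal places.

Initial: x=3.0000 theta=-0.4000
After 1 (propagate distance d=31): x=-9.4000 theta=-0.4000
After 2 (thin lens f=29): x=-9.4000 theta=-11/145 (≈-0.0759)
After 3 (propagate distance d=7): x=-288/29 (≈-9.9310) theta=-11/145 (≈-0.0759)
After 4 (thin lens f=27): x=-288/29 (≈-9.9310) theta=127/435 (≈0.2920)
After 5 (propagate distance d=9): x=-1059/145 (≈-7.3034) theta=127/435 (≈0.2920)
After 6 (thin lens f=-19): x=-1059/145 (≈-7.3034) theta=-764/8265 (≈-0.0924)
After 7 (propagate distance d=39): x=-30053/2755 (≈-10.9085) theta=-764/8265 (≈-0.0924)
After 8 (thin lens f=-59): x=-30053/2755 (≈-10.9085) theta=-27047/97527 (≈-0.2773)
After 9 (propagate distance d=10 (to screen)): x=-6671731/487635 (≈-13.6818) theta=-27047/97527 (≈-0.2773)
Rounded to 4 decimal places: x = -13.6818

Answer: -13.6818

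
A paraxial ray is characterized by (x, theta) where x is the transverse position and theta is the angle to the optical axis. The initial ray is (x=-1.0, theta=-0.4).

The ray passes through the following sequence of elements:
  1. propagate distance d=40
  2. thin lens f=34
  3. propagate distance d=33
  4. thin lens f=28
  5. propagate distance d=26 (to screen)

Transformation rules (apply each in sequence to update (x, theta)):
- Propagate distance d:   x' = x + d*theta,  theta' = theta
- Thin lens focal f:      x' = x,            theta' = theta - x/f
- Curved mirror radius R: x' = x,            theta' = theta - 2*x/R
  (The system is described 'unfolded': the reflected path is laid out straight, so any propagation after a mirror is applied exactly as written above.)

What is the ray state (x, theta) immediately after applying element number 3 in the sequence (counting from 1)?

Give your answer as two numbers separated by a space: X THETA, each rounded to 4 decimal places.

Initial: x=-1.0000 theta=-0.4000
After 1 (propagate distance d=40): x=-17.0000 theta=-0.4000
After 2 (thin lens f=34): x=-17.0000 theta=0.1000
After 3 (propagate distance d=33): x=-13.7000 theta=0.1000
Rounded to 4 decimal places: x = -13.7000, theta = 0.1000

Answer: -13.7000 0.1000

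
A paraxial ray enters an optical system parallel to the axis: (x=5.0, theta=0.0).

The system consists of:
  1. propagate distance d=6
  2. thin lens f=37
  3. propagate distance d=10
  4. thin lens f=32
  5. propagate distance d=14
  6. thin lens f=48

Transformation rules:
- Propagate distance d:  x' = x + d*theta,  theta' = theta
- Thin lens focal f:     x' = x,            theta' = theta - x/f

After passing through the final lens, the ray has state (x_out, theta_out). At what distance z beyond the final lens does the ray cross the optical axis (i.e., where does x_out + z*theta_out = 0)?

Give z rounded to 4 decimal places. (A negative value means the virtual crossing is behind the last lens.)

Answer: 0.6355

Derivation:
Initial: x=5.0000 theta=0.0000
After 1 (propagate distance d=6): x=5.0000 theta=0.0000
After 2 (thin lens f=37): x=5.0000 theta=-5/37 (≈-0.1351)
After 3 (propagate distance d=10): x=135/37 (≈3.6486) theta=-5/37 (≈-0.1351)
After 4 (thin lens f=32): x=135/37 (≈3.6486) theta=-295/1184 (≈-0.2492)
After 5 (propagate distance d=14): x=95/592 (≈0.1605) theta=-295/1184 (≈-0.2492)
After 6 (thin lens f=48): x=95/592 (≈0.1605) theta=-7175/28416 (≈-0.2525)
z_focus = -x_out/theta_out = -(95/592)/(-7175/28416) = 912/1435 ≈ 0.6355
Rounded to 4 decimal places: z = 0.6355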